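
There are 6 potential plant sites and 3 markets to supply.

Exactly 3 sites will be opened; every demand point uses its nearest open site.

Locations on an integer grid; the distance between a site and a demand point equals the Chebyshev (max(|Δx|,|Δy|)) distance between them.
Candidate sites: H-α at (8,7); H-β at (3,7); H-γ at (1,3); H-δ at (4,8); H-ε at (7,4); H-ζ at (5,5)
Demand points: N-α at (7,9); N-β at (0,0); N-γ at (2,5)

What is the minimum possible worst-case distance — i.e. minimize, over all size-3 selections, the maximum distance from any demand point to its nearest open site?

Open {H-α, H-β, H-γ}.
  Farthest demand point is N-β at distance 3 (to H-γ); all others are ≤ 3.
With {H-α, H-γ, H-δ} the worst case is 3.
With {H-α, H-γ, H-ε} the worst case is 3.
No size-3 selection achieves below 3.

3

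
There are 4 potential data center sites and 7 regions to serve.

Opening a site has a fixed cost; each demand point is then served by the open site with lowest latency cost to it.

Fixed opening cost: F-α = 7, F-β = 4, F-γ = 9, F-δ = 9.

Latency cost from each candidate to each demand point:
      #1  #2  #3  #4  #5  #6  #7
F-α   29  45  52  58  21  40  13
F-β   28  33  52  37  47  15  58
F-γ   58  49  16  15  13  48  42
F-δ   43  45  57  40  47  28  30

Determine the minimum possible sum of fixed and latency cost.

Open {F-α, F-β, F-γ}: assign each demand point to its cheapest open site.
  #1→F-β 28, #2→F-β 33, #3→F-γ 16, #4→F-γ 15, #5→F-γ 13, #6→F-β 15, #7→F-α 13
  latency cost 133, fixed 20 → total 153.
Compare {F-α, F-β, F-γ, F-δ}: latency cost 133 + fixed 29 = 162.
Compare {F-β, F-γ, F-δ}: latency cost 150 + fixed 22 = 172.
Compare {F-β, F-γ}: latency cost 162 + fixed 13 = 175.
All other subsets cost ≥ 162. Minimum total cost: 153.

153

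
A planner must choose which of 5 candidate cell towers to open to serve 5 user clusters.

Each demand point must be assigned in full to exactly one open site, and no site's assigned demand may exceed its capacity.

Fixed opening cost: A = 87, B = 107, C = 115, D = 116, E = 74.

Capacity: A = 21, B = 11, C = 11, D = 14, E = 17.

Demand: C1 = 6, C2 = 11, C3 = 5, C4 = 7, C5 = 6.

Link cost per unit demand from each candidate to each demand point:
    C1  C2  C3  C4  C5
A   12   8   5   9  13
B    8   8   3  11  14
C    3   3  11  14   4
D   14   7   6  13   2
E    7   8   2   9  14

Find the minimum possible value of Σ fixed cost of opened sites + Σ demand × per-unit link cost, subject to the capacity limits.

Open {A, E}; cheapest assignment that respects the capacities:
  A (cap 21, load 18): C2, C4 — cost 11×8 + 7×9 = 151
  E (cap 17, load 17): C1, C3, C5 — cost 6×7 + 5×2 + 6×14 = 136
  Shipping 287, fixed 161 → total 448.
  Any other capacity-feasible assignment to {A, E} ships for at least 287.
Compare {C, D, E}: its best feasible assignment gives total 485.
Compare {A, D, E}: its best feasible assignment gives total 492.
Every other set of open sites that can feasibly serve all demand totals ≥ 485 even under its best assignment. Minimum: 448.

448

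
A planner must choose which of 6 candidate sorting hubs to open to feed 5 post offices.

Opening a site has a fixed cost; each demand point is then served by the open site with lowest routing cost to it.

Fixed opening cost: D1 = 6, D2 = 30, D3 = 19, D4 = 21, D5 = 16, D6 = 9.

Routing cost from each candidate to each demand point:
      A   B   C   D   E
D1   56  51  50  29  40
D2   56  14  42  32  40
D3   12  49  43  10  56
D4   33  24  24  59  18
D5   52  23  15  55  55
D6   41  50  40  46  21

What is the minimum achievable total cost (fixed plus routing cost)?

125

Open {D3, D5, D6}: assign each demand point to its cheapest open site.
  A→D3 12, B→D5 23, C→D5 15, D→D3 10, E→D6 21
  routing cost 81, fixed 44 → total 125.
Compare {D3, D4}: routing cost 88 + fixed 40 = 128.
Compare {D1, D3, D5, D6}: routing cost 81 + fixed 50 = 131.
Compare {D1, D3, D4}: routing cost 88 + fixed 46 = 134.
All other subsets cost ≥ 128. Minimum total cost: 125.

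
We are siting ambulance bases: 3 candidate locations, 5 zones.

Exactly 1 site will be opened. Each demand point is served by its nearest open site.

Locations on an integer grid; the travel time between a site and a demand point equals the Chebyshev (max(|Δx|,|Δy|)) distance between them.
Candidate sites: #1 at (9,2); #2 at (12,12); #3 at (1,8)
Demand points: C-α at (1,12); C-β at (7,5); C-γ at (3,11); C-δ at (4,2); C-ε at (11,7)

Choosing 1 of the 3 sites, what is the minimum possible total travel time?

Open {#3}.
  C-α→#3 4, C-β→#3 6, C-γ→#3 3, C-δ→#3 6, C-ε→#3 10  ⇒ total 29.
Compare {#1}: total 32.
Compare {#2}: total 42.

29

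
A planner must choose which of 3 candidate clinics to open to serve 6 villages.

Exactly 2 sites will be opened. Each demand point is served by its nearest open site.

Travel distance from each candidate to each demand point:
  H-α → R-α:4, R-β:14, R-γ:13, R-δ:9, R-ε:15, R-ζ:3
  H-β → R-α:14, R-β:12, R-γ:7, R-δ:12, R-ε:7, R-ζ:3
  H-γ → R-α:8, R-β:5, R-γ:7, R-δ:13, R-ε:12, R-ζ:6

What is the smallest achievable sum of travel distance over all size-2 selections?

40

Open {H-α, H-γ}.
  R-α→H-α 4, R-β→H-γ 5, R-γ→H-γ 7, R-δ→H-α 9, R-ε→H-γ 12, R-ζ→H-α 3  ⇒ total 40.
Compare {H-α, H-β}: total 42.
Compare {H-β, H-γ}: total 42.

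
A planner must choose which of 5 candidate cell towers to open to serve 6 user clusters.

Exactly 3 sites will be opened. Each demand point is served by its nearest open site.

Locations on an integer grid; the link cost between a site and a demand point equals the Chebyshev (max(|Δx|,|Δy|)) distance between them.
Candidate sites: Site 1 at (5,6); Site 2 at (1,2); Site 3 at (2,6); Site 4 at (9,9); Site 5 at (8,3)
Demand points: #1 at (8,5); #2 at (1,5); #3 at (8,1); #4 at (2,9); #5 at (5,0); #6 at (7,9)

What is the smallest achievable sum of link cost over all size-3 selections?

13

Open {Site 3, Site 4, Site 5}.
  #1→Site 5 2, #2→Site 3 1, #3→Site 5 2, #4→Site 3 3, #5→Site 5 3, #6→Site 4 2  ⇒ total 13.
Compare {Site 1, Site 3, Site 5}: total 14.
Compare {Site 1, Site 2, Site 5}: total 16.
No size-3 selection does better; minimum is 13.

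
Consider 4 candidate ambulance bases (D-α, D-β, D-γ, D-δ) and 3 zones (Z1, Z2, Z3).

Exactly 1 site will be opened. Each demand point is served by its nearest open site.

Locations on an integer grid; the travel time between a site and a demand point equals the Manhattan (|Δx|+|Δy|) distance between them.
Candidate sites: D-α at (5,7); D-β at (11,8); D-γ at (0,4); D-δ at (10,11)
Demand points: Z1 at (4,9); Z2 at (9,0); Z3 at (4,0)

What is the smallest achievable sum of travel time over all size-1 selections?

22

Open {D-α}.
  Z1→D-α 3, Z2→D-α 11, Z3→D-α 8  ⇒ total 22.
Compare {D-γ}: total 30.
Compare {D-β}: total 33.
No size-1 selection does better; minimum is 22.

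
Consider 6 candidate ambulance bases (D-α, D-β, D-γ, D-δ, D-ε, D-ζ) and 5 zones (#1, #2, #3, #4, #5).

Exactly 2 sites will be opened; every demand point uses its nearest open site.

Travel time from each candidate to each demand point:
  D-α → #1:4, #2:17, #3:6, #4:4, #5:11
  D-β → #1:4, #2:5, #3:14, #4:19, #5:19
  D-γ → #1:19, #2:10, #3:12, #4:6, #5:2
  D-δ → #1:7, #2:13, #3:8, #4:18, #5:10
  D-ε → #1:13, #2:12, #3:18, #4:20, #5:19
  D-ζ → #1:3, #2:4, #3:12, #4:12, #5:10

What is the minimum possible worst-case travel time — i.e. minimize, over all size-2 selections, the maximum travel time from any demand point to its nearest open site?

10

Open {D-α, D-γ}.
  Farthest demand point is #2 at travel time 10 (to D-γ); all others are ≤ 10.
With {D-α, D-ζ} the worst case is 10.
With {D-γ, D-δ} the worst case is 10.
No size-2 selection achieves below 10.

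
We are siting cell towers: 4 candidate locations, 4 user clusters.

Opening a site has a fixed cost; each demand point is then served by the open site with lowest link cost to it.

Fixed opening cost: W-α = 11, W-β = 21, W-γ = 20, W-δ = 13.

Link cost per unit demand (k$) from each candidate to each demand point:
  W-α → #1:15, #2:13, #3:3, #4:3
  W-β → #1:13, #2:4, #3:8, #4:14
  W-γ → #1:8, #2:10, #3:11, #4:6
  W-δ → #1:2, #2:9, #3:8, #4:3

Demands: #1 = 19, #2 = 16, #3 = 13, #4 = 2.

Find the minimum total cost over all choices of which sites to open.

192

Open {W-α, W-β, W-δ}: assign each demand point to its cheapest open site.
  #1→W-δ 19×2=38, #2→W-β 16×4=64, #3→W-α 13×3=39, #4→W-α 2×3=6
  link cost 147, fixed 45 → total 192.
Compare {W-α, W-β, W-γ, W-δ}: link cost 147 + fixed 65 = 212.
Compare {W-β, W-δ}: link cost 212 + fixed 34 = 246.
Compare {W-α, W-δ}: link cost 227 + fixed 24 = 251.
All other subsets cost ≥ 212. Minimum total cost: 192.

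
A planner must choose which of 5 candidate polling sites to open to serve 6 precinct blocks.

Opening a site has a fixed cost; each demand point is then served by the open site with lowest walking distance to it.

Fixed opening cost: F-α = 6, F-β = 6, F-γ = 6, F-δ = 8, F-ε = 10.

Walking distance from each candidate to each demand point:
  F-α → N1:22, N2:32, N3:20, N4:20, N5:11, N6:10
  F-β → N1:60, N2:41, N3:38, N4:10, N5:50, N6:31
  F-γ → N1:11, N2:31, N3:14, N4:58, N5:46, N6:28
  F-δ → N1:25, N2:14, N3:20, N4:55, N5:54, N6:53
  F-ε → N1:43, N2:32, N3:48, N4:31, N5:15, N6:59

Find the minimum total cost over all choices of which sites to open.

Open {F-α, F-β, F-γ, F-δ}: assign each demand point to its cheapest open site.
  N1→F-γ 11, N2→F-δ 14, N3→F-γ 14, N4→F-β 10, N5→F-α 11, N6→F-α 10
  walking distance 70, fixed 26 → total 96.
Compare {F-α, F-γ, F-δ}: walking distance 80 + fixed 20 = 100.
Compare {F-α, F-β, F-γ}: walking distance 87 + fixed 18 = 105.
Compare {F-α, F-β, F-γ, F-δ, F-ε}: walking distance 70 + fixed 36 = 106.
All other subsets cost ≥ 100. Minimum total cost: 96.

96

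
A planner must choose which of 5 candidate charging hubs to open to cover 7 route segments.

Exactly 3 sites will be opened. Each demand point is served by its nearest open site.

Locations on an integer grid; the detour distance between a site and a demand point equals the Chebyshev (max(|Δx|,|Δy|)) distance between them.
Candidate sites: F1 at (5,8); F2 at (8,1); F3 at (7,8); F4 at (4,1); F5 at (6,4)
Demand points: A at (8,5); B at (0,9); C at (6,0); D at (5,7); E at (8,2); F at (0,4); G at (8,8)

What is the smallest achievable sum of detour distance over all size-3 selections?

18

Open {F1, F2, F3}.
  A→F1 3, B→F1 5, C→F2 2, D→F1 1, E→F2 1, F→F1 5, G→F3 1  ⇒ total 18.
Compare {F1, F2, F4}: total 19.
Compare {F1, F2, F5}: total 19.
No size-3 selection does better; minimum is 18.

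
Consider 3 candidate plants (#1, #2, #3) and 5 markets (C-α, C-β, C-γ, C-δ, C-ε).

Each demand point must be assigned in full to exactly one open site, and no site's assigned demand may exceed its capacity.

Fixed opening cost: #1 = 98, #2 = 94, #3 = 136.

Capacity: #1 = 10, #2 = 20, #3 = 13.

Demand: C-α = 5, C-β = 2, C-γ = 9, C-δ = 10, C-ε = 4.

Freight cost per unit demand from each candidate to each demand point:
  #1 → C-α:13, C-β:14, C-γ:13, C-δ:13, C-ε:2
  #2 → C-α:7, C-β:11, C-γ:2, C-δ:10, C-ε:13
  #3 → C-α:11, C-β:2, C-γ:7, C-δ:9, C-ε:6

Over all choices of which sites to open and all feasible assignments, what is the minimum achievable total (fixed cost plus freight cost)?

Open {#2, #3}; cheapest assignment that respects the capacities:
  #2 (cap 20, load 18): C-α, C-γ, C-ε — cost 5×7 + 9×2 + 4×13 = 105
  #3 (cap 13, load 12): C-β, C-δ — cost 2×2 + 10×9 = 94
  Shipping 199, fixed 230 → total 429.
  Any other capacity-feasible assignment to {#2, #3} ships for at least 199.
Compare {#1, #2}: its best feasible assignment gives total 449.
Compare {#1, #2, #3}: its best feasible assignment gives total 483.
Every other set of open sites that can feasibly serve all demand totals ≥ 449 even under its best assignment. Minimum: 429.

429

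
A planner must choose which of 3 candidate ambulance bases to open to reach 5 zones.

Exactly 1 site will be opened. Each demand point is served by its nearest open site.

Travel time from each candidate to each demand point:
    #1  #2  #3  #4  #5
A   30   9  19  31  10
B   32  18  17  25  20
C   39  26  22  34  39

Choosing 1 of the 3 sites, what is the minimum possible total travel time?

99

Open {A}.
  #1→A 30, #2→A 9, #3→A 19, #4→A 31, #5→A 10  ⇒ total 99.
Compare {B}: total 112.
Compare {C}: total 160.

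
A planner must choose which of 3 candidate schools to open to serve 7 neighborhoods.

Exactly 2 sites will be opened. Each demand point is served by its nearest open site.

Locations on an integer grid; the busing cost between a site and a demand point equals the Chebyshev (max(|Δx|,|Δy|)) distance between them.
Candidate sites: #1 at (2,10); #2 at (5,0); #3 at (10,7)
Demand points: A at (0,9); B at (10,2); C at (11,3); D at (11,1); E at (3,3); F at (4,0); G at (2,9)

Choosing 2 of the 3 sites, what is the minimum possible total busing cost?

Open {#1, #2}.
  A→#1 2, B→#2 5, C→#2 6, D→#2 6, E→#2 3, F→#2 1, G→#1 1  ⇒ total 24.
Compare {#1, #3}: total 32.
Compare {#2, #3}: total 36.

24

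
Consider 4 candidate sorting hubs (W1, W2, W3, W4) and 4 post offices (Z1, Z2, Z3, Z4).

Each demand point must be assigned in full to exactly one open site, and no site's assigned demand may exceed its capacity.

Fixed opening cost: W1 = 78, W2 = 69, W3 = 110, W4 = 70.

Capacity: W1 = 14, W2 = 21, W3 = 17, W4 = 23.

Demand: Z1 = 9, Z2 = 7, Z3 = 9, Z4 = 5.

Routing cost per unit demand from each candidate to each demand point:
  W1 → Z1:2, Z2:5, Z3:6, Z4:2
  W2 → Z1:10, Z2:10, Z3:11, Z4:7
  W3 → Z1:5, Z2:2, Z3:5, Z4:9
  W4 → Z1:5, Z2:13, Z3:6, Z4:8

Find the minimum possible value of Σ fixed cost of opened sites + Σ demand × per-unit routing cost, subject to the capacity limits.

275

Open {W1, W3}; cheapest assignment that respects the capacities:
  W1 (cap 14, load 14): Z1, Z4 — cost 9×2 + 5×2 = 28
  W3 (cap 17, load 16): Z2, Z3 — cost 7×2 + 9×5 = 59
  Shipping 87, fixed 188 → total 275.
  Any other capacity-feasible assignment to {W1, W3} ships for at least 87.
Compare {W1, W4}: its best feasible assignment gives total 292.
Compare {W3, W4}: its best feasible assignment gives total 324.
Every other set of open sites that can feasibly serve all demand totals ≥ 292 even under its best assignment. Minimum: 275.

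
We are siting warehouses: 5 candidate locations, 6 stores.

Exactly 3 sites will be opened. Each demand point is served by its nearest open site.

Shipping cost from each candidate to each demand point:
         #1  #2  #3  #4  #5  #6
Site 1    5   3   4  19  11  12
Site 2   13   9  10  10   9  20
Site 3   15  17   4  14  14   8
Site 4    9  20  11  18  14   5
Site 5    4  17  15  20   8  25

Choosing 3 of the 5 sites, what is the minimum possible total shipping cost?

36

Open {Site 1, Site 2, Site 4}.
  #1→Site 1 5, #2→Site 1 3, #3→Site 1 4, #4→Site 2 10, #5→Site 2 9, #6→Site 4 5  ⇒ total 36.
Compare {Site 1, Site 2, Site 3}: total 39.
Compare {Site 1, Site 2, Site 5}: total 41.
No size-3 selection does better; minimum is 36.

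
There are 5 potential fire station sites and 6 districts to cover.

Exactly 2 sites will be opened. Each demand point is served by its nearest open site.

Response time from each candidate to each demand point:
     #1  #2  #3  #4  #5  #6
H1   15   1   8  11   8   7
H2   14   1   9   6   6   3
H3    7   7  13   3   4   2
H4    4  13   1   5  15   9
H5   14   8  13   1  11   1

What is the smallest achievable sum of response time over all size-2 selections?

20

Open {H2, H4}.
  #1→H4 4, #2→H2 1, #3→H4 1, #4→H4 5, #5→H2 6, #6→H2 3  ⇒ total 20.
Compare {H3, H4}: total 21.
Compare {H1, H3}: total 25.
No size-2 selection does better; minimum is 20.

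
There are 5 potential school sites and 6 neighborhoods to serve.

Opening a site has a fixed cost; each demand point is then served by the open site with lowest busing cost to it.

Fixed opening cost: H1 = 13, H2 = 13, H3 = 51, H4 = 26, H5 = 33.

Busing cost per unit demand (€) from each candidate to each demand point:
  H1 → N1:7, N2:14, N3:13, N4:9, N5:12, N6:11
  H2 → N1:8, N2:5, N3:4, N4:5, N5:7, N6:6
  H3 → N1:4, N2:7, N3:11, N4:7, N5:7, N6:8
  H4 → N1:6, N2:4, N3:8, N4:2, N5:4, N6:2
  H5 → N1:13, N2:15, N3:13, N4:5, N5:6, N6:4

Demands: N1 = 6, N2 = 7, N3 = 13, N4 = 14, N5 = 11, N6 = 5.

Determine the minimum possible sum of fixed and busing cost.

237

Open {H2, H4}: assign each demand point to its cheapest open site.
  N1→H4 6×6=36, N2→H4 7×4=28, N3→H2 13×4=52, N4→H4 14×2=28, N5→H4 11×4=44, N6→H4 5×2=10
  busing cost 198, fixed 39 → total 237.
Compare {H1, H2, H4}: busing cost 198 + fixed 52 = 250.
Compare {H2, H4, H5}: busing cost 198 + fixed 72 = 270.
Compare {H4}: busing cost 250 + fixed 26 = 276.
All other subsets cost ≥ 250. Minimum total cost: 237.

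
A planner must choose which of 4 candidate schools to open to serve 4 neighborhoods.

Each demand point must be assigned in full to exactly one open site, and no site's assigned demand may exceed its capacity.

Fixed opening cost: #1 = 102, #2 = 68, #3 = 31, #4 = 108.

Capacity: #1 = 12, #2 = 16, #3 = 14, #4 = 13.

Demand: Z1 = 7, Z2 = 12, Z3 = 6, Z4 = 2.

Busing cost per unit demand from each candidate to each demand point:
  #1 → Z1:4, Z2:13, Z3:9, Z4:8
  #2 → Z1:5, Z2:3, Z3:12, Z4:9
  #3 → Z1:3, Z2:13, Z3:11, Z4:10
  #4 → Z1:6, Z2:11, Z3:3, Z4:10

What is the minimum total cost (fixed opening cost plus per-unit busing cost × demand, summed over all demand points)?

240

Open {#2, #3}; cheapest assignment that respects the capacities:
  #2 (cap 16, load 14): Z2, Z4 — cost 12×3 + 2×9 = 54
  #3 (cap 14, load 13): Z1, Z3 — cost 7×3 + 6×11 = 87
  Shipping 141, fixed 99 → total 240.
  Any other capacity-feasible assignment to {#2, #3} ships for at least 141.
Compare {#2, #4}: its best feasible assignment gives total 290.
Compare {#2, #3, #4}: its best feasible assignment gives total 300.
Every other set of open sites that can feasibly serve all demand totals ≥ 290 even under its best assignment. Minimum: 240.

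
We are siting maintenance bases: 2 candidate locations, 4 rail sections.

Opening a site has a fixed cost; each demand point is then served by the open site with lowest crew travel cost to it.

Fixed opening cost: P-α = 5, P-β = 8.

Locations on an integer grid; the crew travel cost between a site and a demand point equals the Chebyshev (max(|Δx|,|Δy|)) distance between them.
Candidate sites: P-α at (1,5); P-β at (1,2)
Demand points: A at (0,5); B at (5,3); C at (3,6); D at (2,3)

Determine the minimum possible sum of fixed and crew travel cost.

Open {P-α}: assign each demand point to its cheapest open site.
  A→P-α 1, B→P-α 4, C→P-α 2, D→P-α 2
  crew travel cost 9, fixed 5 → total 14.
Compare {P-β}: crew travel cost 12 + fixed 8 = 20.
Compare {P-α, P-β}: crew travel cost 8 + fixed 13 = 21.

14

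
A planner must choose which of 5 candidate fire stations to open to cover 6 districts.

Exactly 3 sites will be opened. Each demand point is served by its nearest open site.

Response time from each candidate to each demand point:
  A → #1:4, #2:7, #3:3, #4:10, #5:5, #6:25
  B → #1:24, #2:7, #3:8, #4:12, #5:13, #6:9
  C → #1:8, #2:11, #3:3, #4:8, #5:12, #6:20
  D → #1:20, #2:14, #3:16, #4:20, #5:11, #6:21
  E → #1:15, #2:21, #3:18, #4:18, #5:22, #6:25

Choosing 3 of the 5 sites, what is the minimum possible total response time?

Open {A, B, C}.
  #1→A 4, #2→A 7, #3→A 3, #4→C 8, #5→A 5, #6→B 9  ⇒ total 36.
Compare {A, B, D}: total 38.
Compare {A, B, E}: total 38.
No size-3 selection does better; minimum is 36.

36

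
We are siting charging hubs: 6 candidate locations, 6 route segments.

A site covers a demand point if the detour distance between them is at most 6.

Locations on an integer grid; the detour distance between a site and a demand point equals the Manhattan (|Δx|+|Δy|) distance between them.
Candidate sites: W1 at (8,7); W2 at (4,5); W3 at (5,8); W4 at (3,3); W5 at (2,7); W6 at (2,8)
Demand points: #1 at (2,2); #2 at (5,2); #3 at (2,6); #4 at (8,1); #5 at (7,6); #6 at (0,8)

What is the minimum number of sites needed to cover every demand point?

Coverage sets (demand points within 6 of each site):
  W1: {#4, #5}
  W2: {#1, #2, #3, #5}
  W3: {#2, #3, #5, #6}
  W4: {#1, #2, #3}
  W5: {#1, #3, #5, #6}
  W6: {#1, #3, #6}
No 2 sites suffice: every size-2 union leaves at least one demand point uncovered.
But {W1, W2, W3} covers everything, so the minimum is 3.

3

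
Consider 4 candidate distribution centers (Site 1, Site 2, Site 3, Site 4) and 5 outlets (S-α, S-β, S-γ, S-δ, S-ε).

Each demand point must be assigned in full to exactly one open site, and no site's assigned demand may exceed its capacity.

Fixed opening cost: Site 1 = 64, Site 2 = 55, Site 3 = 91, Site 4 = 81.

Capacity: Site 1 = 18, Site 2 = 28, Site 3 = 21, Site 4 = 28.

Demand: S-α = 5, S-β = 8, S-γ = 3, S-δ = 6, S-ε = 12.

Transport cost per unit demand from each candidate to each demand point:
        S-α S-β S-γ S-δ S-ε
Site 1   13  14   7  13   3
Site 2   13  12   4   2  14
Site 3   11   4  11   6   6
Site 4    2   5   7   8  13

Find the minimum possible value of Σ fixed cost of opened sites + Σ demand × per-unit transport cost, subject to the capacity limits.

Open {Site 1, Site 4}; cheapest assignment that respects the capacities:
  Site 1 (cap 18, load 15): S-γ, S-ε — cost 3×7 + 12×3 = 57
  Site 4 (cap 28, load 19): S-α, S-β, S-δ — cost 5×2 + 8×5 + 6×8 = 98
  Shipping 155, fixed 145 → total 300.
  Any other capacity-feasible assignment to {Site 1, Site 4} ships for at least 155.
Compare {Site 1, Site 2, Site 4}: its best feasible assignment gives total 310.
Compare {Site 1, Site 3}: its best feasible assignment gives total 335.
Every other set of open sites that can feasibly serve all demand totals ≥ 310 even under its best assignment. Minimum: 300.

300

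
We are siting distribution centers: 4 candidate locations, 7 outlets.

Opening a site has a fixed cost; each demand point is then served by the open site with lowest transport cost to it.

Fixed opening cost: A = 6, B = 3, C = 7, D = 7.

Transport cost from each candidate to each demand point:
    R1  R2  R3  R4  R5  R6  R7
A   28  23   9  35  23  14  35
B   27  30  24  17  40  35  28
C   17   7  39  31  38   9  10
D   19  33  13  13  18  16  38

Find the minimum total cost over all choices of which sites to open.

Open {C, D}: assign each demand point to its cheapest open site.
  R1→C 17, R2→C 7, R3→D 13, R4→D 13, R5→D 18, R6→C 9, R7→C 10
  transport cost 87, fixed 14 → total 101.
Compare {A, C, D}: transport cost 83 + fixed 20 = 103.
Compare {B, C, D}: transport cost 87 + fixed 17 = 104.
Compare {A, B, C, D}: transport cost 83 + fixed 23 = 106.
All other subsets cost ≥ 103. Minimum total cost: 101.

101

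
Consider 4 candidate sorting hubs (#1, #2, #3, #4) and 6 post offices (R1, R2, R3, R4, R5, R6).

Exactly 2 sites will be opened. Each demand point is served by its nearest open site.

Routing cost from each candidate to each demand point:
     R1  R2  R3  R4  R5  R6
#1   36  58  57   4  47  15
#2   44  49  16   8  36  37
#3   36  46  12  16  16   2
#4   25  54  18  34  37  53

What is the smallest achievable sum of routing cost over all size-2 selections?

Open {#1, #3}.
  R1→#1 36, R2→#3 46, R3→#3 12, R4→#1 4, R5→#3 16, R6→#3 2  ⇒ total 116.
Compare {#3, #4}: total 117.
Compare {#2, #3}: total 120.
No size-2 selection does better; minimum is 116.

116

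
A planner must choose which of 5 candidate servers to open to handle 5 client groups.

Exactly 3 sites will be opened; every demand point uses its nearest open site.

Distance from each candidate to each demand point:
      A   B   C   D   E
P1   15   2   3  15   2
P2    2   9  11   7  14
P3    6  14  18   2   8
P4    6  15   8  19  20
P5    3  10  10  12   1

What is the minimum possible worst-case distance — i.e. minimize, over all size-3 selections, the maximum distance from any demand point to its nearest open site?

3

Open {P1, P2, P3}.
  Farthest demand point is C at distance 3 (to P1); all others are ≤ 3.
With {P1, P3, P5} the worst case is 3.
With {P1, P3, P4} the worst case is 6.
No size-3 selection achieves below 3.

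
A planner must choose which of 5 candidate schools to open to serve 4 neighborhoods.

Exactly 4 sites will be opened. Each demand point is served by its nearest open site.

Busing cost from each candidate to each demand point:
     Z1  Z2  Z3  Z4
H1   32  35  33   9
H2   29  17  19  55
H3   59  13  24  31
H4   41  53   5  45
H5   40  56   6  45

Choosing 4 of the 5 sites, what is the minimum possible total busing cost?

56

Open {H1, H2, H3, H4}.
  Z1→H2 29, Z2→H3 13, Z3→H4 5, Z4→H1 9  ⇒ total 56.
Compare {H1, H2, H3, H5}: total 57.
Compare {H1, H3, H4, H5}: total 59.
No size-4 selection does better; minimum is 56.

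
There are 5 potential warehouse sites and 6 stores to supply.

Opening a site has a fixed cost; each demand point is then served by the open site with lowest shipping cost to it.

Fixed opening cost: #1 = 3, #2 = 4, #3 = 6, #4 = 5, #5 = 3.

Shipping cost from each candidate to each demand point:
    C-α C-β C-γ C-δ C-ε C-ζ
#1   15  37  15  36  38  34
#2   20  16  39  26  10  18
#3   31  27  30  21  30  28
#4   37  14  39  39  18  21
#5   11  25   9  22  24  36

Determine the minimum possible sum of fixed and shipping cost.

Open {#2, #5}: assign each demand point to its cheapest open site.
  C-α→#5 11, C-β→#2 16, C-γ→#5 9, C-δ→#5 22, C-ε→#2 10, C-ζ→#2 18
  shipping cost 86, fixed 7 → total 93.
Compare {#1, #2, #5}: shipping cost 86 + fixed 10 = 96.
Compare {#2, #4, #5}: shipping cost 84 + fixed 12 = 96.
Compare {#2, #3, #5}: shipping cost 85 + fixed 13 = 98.
All other subsets cost ≥ 96. Minimum total cost: 93.

93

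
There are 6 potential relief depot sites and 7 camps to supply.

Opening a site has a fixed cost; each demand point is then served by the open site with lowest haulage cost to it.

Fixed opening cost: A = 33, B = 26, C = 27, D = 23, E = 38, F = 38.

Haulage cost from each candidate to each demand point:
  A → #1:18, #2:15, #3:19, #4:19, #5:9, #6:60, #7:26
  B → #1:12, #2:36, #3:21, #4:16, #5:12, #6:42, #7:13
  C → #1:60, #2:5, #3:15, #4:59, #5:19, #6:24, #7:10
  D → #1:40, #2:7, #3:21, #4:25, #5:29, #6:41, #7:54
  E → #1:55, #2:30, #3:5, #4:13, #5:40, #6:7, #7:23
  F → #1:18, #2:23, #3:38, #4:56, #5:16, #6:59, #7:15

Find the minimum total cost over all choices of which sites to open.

Open {B, C}: assign each demand point to its cheapest open site.
  #1→B 12, #2→C 5, #3→C 15, #4→B 16, #5→B 12, #6→C 24, #7→C 10
  haulage cost 94, fixed 53 → total 147.
Compare {B, C, E}: haulage cost 64 + fixed 91 = 155.
Compare {B, E}: haulage cost 92 + fixed 64 = 156.
Compare {B, D, E}: haulage cost 69 + fixed 87 = 156.
All other subsets cost ≥ 155. Minimum total cost: 147.

147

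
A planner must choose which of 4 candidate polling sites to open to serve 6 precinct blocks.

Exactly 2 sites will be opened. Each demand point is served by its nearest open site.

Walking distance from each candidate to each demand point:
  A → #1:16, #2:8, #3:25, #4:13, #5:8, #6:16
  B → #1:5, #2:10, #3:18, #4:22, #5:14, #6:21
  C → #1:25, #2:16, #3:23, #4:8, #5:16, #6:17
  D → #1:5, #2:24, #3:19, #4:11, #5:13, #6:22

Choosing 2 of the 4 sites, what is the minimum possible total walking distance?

67

Open {A, D}.
  #1→D 5, #2→A 8, #3→D 19, #4→D 11, #5→A 8, #6→A 16  ⇒ total 67.
Compare {A, B}: total 68.
Compare {B, C}: total 72.
No size-2 selection does better; minimum is 67.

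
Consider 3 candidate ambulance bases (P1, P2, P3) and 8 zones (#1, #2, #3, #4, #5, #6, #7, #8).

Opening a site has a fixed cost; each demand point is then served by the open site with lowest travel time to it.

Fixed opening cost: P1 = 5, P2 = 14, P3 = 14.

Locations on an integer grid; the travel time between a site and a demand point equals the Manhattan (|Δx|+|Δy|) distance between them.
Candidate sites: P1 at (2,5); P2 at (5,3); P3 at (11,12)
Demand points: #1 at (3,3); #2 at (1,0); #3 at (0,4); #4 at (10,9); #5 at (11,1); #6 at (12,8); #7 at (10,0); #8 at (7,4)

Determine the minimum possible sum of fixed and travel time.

70

Open {P1, P3}: assign each demand point to its cheapest open site.
  #1→P1 3, #2→P1 6, #3→P1 3, #4→P3 4, #5→P3 11, #6→P3 5, #7→P1 13, #8→P1 6
  travel time 51, fixed 19 → total 70.
Compare {P2}: travel time 57 + fixed 14 = 71.
Compare {P2, P3}: travel time 43 + fixed 28 = 71.
Compare {P1, P2}: travel time 53 + fixed 19 = 72.
All other subsets cost ≥ 71. Minimum total cost: 70.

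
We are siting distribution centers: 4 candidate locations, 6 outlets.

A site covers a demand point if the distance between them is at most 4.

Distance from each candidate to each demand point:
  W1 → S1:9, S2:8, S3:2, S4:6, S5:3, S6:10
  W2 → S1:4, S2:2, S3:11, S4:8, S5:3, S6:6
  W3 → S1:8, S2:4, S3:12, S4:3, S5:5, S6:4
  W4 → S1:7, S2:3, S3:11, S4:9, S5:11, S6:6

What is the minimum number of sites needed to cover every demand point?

Coverage sets (demand points within 4 of each site):
  W1: {S3, S5}
  W2: {S1, S2, S5}
  W3: {S2, S4, S6}
  W4: {S2}
No 2 sites suffice: every size-2 union leaves at least one demand point uncovered.
But {W1, W2, W3} covers everything, so the minimum is 3.

3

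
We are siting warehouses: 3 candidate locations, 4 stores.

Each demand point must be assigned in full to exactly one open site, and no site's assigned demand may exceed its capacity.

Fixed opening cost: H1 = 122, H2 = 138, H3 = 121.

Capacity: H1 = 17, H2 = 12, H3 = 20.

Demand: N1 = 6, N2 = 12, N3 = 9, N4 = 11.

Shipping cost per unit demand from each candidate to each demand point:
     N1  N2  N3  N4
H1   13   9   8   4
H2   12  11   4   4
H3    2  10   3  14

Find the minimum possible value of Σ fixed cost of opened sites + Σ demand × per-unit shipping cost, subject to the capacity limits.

572

Open {H1, H2, H3}; cheapest assignment that respects the capacities:
  H1 (cap 17, load 12): N2 — cost 12×9 = 108
  H2 (cap 12, load 11): N4 — cost 11×4 = 44
  H3 (cap 20, load 15): N1, N3 — cost 6×2 + 9×3 = 39
  Shipping 191, fixed 381 → total 572.
  Any other capacity-feasible assignment to {H1, H2, H3} ships for at least 191.
Total demand is 38 and no other set of sites has combined capacity ≥ 38, so {H1, H2, H3} is the only feasible choice of open sites. Minimum: 572.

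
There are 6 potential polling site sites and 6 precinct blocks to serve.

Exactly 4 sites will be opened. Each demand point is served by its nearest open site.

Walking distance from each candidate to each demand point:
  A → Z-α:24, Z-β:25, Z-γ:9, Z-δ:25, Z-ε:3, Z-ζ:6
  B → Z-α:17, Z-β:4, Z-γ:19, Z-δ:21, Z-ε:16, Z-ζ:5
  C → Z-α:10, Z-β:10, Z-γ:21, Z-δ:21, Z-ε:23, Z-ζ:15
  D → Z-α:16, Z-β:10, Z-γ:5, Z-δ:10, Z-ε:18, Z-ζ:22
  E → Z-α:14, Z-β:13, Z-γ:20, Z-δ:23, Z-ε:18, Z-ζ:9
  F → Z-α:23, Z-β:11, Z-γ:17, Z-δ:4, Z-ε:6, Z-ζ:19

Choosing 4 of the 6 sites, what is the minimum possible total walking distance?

34

Open {B, C, D, F}.
  Z-α→C 10, Z-β→B 4, Z-γ→D 5, Z-δ→F 4, Z-ε→F 6, Z-ζ→B 5  ⇒ total 34.
Compare {A, B, C, F}: total 35.
Compare {A, B, C, D}: total 37.
No size-4 selection does better; minimum is 34.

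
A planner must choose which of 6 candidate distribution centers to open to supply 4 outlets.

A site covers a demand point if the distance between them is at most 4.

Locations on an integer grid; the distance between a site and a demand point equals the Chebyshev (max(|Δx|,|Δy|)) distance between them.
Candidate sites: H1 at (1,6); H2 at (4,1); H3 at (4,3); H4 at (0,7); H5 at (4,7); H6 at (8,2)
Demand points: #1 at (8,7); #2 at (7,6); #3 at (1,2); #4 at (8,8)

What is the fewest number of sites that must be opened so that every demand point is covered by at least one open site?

2

Coverage sets (demand points within 4 of each site):
  H1: {#3}
  H2: {#3}
  H3: {#1, #2, #3}
  H4: {}
  H5: {#1, #2, #4}
  H6: {#2}
No single site covers all 4 demand points.
But {H1, H5} covers everything, so the minimum is 2.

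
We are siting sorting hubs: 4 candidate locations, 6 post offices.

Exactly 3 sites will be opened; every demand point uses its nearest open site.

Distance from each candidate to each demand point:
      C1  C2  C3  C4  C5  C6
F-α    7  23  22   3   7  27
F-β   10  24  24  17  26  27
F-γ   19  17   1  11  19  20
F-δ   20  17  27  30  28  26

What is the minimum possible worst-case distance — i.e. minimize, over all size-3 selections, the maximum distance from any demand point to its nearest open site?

Open {F-α, F-β, F-γ}.
  Farthest demand point is C6 at distance 20 (to F-γ); all others are ≤ 20.
With {F-α, F-γ, F-δ} the worst case is 20.
With {F-β, F-γ, F-δ} the worst case is 20.
No size-3 selection achieves below 20.

20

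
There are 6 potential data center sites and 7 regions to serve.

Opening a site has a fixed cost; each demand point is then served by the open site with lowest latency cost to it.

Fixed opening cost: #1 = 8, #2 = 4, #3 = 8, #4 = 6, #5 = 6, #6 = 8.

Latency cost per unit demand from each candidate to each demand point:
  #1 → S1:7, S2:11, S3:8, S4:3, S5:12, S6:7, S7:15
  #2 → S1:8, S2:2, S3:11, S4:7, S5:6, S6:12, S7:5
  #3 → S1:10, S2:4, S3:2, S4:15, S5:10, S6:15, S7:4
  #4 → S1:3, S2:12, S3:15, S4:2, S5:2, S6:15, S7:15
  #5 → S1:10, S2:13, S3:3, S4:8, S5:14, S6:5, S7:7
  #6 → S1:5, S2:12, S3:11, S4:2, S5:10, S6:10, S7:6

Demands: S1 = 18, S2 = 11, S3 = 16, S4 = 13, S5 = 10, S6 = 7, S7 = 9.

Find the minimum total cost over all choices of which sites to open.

Open {#2, #3, #4, #5}: assign each demand point to its cheapest open site.
  S1→#4 18×3=54, S2→#2 11×2=22, S3→#3 16×2=32, S4→#4 13×2=26, S5→#4 10×2=20, S6→#5 7×5=35, S7→#3 9×4=36
  latency cost 225, fixed 24 → total 249.
Compare {#1, #2, #3, #4, #5}: latency cost 225 + fixed 32 = 257.
Compare {#2, #3, #4, #5, #6}: latency cost 225 + fixed 32 = 257.
Compare {#1, #2, #3, #4}: latency cost 239 + fixed 26 = 265.
All other subsets cost ≥ 257. Minimum total cost: 249.

249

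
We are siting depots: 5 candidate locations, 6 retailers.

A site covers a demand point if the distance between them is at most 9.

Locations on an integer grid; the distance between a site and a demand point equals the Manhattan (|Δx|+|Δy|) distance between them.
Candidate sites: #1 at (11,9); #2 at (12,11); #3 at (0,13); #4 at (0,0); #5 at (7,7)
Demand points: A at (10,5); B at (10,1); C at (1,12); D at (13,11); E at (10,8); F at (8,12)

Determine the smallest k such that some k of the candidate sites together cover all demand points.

Coverage sets (demand points within 9 of each site):
  #1: {A, B, D, E, F}
  #2: {A, D, E, F}
  #3: {C, F}
  #4: {}
  #5: {A, B, E, F}
No single site covers all 6 demand points.
But {#1, #3} covers everything, so the minimum is 2.

2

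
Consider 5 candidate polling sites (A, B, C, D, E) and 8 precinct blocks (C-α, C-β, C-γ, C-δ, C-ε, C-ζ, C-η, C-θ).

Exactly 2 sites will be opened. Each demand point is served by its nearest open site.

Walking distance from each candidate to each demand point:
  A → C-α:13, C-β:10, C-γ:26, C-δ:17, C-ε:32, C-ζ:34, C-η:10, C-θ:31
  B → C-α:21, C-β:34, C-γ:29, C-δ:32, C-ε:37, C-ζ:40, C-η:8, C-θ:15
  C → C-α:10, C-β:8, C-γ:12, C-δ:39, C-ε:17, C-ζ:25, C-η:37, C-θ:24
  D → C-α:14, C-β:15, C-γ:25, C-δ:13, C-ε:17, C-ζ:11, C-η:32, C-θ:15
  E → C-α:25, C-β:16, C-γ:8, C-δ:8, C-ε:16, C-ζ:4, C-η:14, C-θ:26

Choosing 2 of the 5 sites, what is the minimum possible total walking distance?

92

Open {C, E}.
  C-α→C 10, C-β→C 8, C-γ→E 8, C-δ→E 8, C-ε→E 16, C-ζ→E 4, C-η→E 14, C-θ→C 24  ⇒ total 92.
Compare {D, E}: total 94.
Compare {A, E}: total 95.
No size-2 selection does better; minimum is 92.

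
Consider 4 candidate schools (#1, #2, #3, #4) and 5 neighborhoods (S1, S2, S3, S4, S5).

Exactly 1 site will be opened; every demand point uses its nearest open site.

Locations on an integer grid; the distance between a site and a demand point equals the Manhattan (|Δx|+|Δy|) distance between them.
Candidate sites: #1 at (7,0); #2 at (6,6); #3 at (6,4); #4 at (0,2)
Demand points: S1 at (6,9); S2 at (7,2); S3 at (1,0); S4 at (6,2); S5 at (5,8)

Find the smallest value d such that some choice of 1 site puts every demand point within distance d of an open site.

9

Open {#3}.
  Farthest demand point is S3 at distance 9 (to #3); all others are ≤ 9.
With {#1} the worst case is 10.
With {#2} the worst case is 11.
No size-1 selection achieves below 9.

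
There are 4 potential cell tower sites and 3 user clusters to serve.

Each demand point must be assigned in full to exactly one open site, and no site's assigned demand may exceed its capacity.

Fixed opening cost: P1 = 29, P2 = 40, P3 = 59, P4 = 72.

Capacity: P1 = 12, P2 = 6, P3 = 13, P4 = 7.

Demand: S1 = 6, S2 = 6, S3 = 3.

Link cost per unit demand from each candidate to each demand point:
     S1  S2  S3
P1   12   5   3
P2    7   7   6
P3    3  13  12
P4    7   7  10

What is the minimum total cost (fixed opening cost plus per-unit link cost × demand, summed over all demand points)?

Open {P1, P3}; cheapest assignment that respects the capacities:
  P1 (cap 12, load 9): S2, S3 — cost 6×5 + 3×3 = 39
  P3 (cap 13, load 6): S1 — cost 6×3 = 18
  Shipping 57, fixed 88 → total 145.
  Any other capacity-feasible assignment to {P1, P3} ships for at least 57.
Compare {P1, P2}: its best feasible assignment gives total 150.
Compare {P1, P4}: its best feasible assignment gives total 182.
Every other set of open sites that can feasibly serve all demand totals ≥ 150 even under its best assignment. Minimum: 145.

145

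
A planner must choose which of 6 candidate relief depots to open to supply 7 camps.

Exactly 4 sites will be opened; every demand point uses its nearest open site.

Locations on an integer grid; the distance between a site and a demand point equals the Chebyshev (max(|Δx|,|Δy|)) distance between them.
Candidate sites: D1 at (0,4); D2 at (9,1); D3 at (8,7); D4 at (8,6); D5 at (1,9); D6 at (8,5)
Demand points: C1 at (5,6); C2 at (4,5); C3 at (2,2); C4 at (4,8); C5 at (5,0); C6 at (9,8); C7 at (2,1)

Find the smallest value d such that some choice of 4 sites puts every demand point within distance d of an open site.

4

Open {D1, D2, D3, D4}.
  Farthest demand point is C2 at distance 4 (to D1); all others are ≤ 4.
With {D1, D2, D3, D5} the worst case is 4.
With {D1, D2, D3, D6} the worst case is 4.
No size-4 selection achieves below 4.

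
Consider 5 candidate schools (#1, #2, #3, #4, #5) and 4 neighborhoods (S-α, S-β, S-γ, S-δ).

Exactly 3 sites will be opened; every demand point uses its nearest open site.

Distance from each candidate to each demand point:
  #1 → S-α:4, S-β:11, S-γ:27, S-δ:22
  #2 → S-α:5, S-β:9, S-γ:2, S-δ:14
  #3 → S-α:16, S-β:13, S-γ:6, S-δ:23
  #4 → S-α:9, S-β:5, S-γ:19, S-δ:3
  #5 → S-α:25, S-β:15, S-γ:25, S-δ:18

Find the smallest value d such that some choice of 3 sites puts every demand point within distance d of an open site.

5

Open {#1, #2, #4}.
  Farthest demand point is S-β at distance 5 (to #4); all others are ≤ 5.
With {#2, #3, #4} the worst case is 5.
With {#2, #4, #5} the worst case is 5.
No size-3 selection achieves below 5.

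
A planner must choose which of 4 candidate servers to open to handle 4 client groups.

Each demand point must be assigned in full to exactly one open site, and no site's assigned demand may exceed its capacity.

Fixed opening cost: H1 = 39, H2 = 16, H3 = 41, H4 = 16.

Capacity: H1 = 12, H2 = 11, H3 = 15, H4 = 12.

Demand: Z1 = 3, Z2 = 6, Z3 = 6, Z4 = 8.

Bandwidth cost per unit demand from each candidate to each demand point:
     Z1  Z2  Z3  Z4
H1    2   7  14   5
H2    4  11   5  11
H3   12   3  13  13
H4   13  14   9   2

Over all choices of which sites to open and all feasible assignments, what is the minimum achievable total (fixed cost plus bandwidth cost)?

149

Open {H2, H3, H4}; cheapest assignment that respects the capacities:
  H2 (cap 11, load 9): Z1, Z3 — cost 3×4 + 6×5 = 42
  H3 (cap 15, load 6): Z2 — cost 6×3 = 18
  H4 (cap 12, load 8): Z4 — cost 8×2 = 16
  Shipping 76, fixed 73 → total 149.
  Any other capacity-feasible assignment to {H2, H3, H4} ships for at least 76.
Compare {H1, H2, H4}: its best feasible assignment gives total 165.
Compare {H1, H2, H3, H4}: its best feasible assignment gives total 182.
Every other set of open sites that can feasibly serve all demand totals ≥ 165 even under its best assignment. Minimum: 149.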